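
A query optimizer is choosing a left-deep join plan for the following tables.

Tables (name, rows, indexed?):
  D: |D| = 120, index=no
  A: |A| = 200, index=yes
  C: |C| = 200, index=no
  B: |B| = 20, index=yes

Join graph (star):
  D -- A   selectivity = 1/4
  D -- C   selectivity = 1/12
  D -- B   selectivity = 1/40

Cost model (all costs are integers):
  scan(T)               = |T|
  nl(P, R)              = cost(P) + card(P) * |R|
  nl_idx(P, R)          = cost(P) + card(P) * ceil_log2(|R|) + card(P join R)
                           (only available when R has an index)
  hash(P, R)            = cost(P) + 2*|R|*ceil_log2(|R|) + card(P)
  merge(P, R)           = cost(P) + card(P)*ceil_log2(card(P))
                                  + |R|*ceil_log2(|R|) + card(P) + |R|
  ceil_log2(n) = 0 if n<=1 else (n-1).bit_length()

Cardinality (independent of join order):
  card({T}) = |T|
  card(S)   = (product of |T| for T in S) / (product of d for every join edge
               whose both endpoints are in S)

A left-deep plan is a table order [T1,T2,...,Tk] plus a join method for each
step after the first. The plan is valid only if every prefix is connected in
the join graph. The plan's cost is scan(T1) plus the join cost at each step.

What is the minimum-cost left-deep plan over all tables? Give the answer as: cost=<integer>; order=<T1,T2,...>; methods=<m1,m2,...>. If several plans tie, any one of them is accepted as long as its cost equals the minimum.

Selinger DP (subsets sized 1..n):
  {D}: scan cost=120, card=120
  {A}: scan cost=200, card=200
  {C}: scan cost=200, card=200
  {B}: scan cost=20, card=20
  {AD}: card=6000; try (D,hash)→2080, (A,merge)→2880, (D,merge)→2960, (A,hash)→3440, (A,nl_idx)→7080, (A,nl)→24120 …(+1); best=2080 via (D,hash)
  {CD}: card=2000; try (D,hash)→2080, (C,merge)→2880, (D,merge)→2960, (C,hash)→3440, (C,nl)→24120, (D,nl)→24200; best=2080 via (D,hash)
  {BD}: card=60; try (B,hash)→440, (B,nl_idx)→780, (D,merge)→1100, (B,merge)→1200, (D,hash)→1720, (D,nl)→2420 …(+1); best=440 via (B,hash)
  {ACD}: card=100000; try (A,hash)→7280, (C,hash)→11280, (A,merge)→27880, (C,merge)→87880, (A,nl_idx)→118080, (A,nl)→402080 …(+1); best=7280 via (A,hash)
  {ABD}: card=3000; try (A,merge)→2660, (A,hash)→3700, (A,nl_idx)→3920, (B,hash)→8280, (A,nl)→12440, (B,nl_idx)→35080 …(+2); best=2660 via (A,merge)
  {BCD}: card=1000; try (C,merge)→2660, (C,hash)→3700, (B,hash)→4280, (C,nl)→12440, (B,nl_idx)→13080, (B,merge)→26200 …(+1); best=2660 via (C,merge)
  {ABCD}: card=50000; try (A,hash)→6860, (C,hash)→8860, (A,merge)→15460, (C,merge)→43460, (A,nl_idx)→60660, (B,hash)→107480 …(+5); best=6860 via (A,hash)

cost=6860; order=D,B,C,A; methods=hash,merge,hash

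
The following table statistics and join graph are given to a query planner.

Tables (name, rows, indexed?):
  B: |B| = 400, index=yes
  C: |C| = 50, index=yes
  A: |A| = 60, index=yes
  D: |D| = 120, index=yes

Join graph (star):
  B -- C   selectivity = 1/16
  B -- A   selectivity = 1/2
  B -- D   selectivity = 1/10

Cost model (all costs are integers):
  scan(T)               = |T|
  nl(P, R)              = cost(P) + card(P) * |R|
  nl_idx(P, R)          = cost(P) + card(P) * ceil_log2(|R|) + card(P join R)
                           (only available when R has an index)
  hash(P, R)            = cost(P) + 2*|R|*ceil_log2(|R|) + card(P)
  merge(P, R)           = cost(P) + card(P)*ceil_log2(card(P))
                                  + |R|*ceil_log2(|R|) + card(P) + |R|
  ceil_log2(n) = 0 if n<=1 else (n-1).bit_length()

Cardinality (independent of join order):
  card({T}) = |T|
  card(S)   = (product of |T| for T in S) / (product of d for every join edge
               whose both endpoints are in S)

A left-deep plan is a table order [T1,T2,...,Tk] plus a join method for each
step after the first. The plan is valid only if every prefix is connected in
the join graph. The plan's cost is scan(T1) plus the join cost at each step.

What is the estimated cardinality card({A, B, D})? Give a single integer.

144000

Tables in S: A(60), B(400), D(120)
Edges inside S: B-A(d=2), B-D(d=10)
numerator = 60 * 400 * 120 = 2880000
denominator = 2 * 10 = 20
card(S) = 2880000 / 20 = 144000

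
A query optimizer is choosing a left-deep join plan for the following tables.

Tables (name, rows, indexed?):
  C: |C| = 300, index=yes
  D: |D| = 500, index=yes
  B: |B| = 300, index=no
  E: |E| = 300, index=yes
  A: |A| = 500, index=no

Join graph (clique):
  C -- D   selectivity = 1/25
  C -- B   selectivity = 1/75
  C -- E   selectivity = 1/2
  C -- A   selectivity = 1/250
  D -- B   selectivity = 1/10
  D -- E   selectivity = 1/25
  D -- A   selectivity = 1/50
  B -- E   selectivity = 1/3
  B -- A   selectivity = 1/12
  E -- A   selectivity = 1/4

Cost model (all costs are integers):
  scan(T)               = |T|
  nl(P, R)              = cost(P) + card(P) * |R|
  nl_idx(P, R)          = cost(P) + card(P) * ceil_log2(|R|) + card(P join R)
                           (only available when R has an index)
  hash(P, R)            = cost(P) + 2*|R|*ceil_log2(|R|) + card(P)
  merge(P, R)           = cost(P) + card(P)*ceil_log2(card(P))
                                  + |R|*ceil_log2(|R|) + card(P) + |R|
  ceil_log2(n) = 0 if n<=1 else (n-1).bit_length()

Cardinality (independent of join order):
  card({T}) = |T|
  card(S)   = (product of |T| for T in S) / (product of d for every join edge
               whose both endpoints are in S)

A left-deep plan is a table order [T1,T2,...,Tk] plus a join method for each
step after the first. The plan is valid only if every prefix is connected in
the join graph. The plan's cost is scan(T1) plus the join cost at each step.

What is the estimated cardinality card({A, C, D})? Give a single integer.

Tables in S: A(500), C(300), D(500)
Edges inside S: C-D(d=25), C-A(d=250), D-A(d=50)
numerator = 500 * 300 * 500 = 75000000
denominator = 25 * 250 * 50 = 312500
card(S) = 75000000 / 312500 = 240

240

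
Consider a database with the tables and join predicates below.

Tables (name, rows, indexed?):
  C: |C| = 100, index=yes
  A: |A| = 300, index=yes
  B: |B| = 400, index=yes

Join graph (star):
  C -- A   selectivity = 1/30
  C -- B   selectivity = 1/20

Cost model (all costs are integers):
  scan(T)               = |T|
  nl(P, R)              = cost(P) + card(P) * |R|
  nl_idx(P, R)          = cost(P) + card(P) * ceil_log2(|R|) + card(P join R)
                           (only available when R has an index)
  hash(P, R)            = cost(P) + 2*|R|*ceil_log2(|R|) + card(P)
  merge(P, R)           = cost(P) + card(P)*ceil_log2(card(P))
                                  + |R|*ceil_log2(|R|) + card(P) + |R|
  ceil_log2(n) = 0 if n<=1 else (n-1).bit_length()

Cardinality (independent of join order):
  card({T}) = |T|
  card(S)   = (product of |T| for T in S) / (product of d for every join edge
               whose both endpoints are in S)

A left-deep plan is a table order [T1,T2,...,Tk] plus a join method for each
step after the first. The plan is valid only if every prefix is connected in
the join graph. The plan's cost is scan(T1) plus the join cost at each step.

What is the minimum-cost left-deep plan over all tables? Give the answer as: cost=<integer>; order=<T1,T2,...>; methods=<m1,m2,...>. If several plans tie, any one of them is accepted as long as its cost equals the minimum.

cost=9600; order=B,C,A; methods=hash,hash

Selinger DP (subsets sized 1..n):
  {C}: scan cost=100, card=100
  {A}: scan cost=300, card=300
  {B}: scan cost=400, card=400
  {AC}: card=1000; try (C,hash)→2000, (A,nl_idx)→2000, (C,nl_idx)→3400, (A,merge)→3900, (C,merge)→4100, (A,hash)→5600 …(+2); best=2000 via (C,hash)
  {BC}: card=2000; try (C,hash)→2200, (B,nl_idx)→3000, (B,merge)→4900, (C,merge)→5200, (C,nl_idx)→5200, (B,hash)→7400 …(+2); best=2200 via (C,hash)
  {ABC}: card=20000; try (A,hash)→9600, (B,hash)→10200, (B,merge)→17000, (A,merge)→29200, (B,nl_idx)→31000, (A,nl_idx)→40200 …(+2); best=9600 via (A,hash)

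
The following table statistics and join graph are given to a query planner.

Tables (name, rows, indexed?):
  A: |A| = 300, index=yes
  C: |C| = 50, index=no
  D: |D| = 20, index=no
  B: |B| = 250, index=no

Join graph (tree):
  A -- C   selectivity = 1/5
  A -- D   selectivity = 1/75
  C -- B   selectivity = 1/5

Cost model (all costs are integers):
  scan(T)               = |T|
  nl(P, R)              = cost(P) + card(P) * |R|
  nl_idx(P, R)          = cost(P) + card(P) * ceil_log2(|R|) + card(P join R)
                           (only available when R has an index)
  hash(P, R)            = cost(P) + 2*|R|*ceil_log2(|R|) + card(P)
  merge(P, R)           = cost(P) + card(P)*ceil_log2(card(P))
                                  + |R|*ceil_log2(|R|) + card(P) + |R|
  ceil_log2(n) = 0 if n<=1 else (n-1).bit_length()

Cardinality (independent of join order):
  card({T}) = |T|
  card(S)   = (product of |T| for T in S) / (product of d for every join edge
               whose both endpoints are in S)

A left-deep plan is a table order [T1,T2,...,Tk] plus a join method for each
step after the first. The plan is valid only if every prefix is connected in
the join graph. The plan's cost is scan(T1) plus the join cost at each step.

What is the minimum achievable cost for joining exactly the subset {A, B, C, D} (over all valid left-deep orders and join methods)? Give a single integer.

5760

Selinger DP over subsets of {A,B,C,D}:
  {A}: scan cost=300, card=300
  {C}: scan cost=50, card=50
  {D}: scan cost=20, card=20
  {B}: scan cost=250, card=250
  {AC}: card=3000; try (C,hash)→1200, (A,merge)→3400, (A,nl_idx)→3500, (C,merge)→3650, (A,hash)→5500, (A,nl)→15050 …(+1); best=1200 via (C,hash)
  {AD}: card=80; try (A,nl_idx)→280, (D,hash)→800, (A,merge)→3140, (D,merge)→3420, (A,hash)→5440, (A,nl)→6020 …(+1); best=280 via (A,nl_idx)
  {BC}: card=2500; try (C,hash)→1100, (B,merge)→2650, (C,merge)→2850, (B,hash)→4100, (B,nl)→12550, (C,nl)→12750; best=1100 via (C,hash)
  {ACD}: card=800; try (C,hash)→960, (C,merge)→1270, (C,nl)→4280, (D,hash)→4400, (D,merge)→40320, (D,nl)→61200; best=960 via (C,hash)
  {ABC}: card=150000; try (B,hash)→8200, (A,hash)→9000, (A,merge)→36600, (B,merge)→42450, (A,nl_idx)→173600, (A,nl)→751100 …(+1); best=8200 via (B,hash)
  {ABCD}: card=40000; try (B,hash)→5760, (B,merge)→12010, (D,hash)→158400, (B,nl)→200960, (D,merge)→2858320, (D,nl)→3008200; best=5760 via (B,hash)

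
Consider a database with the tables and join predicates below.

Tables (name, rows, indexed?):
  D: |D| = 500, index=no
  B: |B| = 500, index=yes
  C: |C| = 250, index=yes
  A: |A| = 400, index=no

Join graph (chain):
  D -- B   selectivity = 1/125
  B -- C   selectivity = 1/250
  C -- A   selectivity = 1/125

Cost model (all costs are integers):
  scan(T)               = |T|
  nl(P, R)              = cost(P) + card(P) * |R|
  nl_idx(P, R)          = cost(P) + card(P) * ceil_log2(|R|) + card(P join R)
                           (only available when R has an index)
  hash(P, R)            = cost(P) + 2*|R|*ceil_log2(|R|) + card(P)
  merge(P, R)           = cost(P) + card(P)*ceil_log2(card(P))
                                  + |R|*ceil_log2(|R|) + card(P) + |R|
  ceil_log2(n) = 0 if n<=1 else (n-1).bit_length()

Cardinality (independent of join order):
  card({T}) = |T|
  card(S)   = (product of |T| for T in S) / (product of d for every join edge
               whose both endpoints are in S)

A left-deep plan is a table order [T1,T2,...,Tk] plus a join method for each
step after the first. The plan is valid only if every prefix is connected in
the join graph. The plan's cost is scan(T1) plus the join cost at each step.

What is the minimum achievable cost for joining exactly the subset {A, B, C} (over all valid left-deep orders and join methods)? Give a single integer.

10700

Selinger DP over subsets of {A,B,C}:
  {B}: scan cost=500, card=500
  {C}: scan cost=250, card=250
  {A}: scan cost=400, card=400
  {BC}: card=500; try (B,nl_idx)→3000, (C,hash)→5000, (C,nl_idx)→5000, (B,merge)→7500, (C,merge)→7750, (B,hash)→9500 …(+2); best=3000 via (B,nl_idx)
  {AC}: card=800; try (C,nl_idx)→4400, (C,hash)→4800, (A,merge)→6500, (C,merge)→6650, (A,hash)→7700, (A,nl)→100250 …(+1); best=4400 via (C,nl_idx)
  {ABC}: card=1600; try (A,hash)→10700, (A,merge)→12000, (B,nl_idx)→13200, (B,hash)→14200, (B,merge)→18200, (A,nl)→203000 …(+1); best=10700 via (A,hash)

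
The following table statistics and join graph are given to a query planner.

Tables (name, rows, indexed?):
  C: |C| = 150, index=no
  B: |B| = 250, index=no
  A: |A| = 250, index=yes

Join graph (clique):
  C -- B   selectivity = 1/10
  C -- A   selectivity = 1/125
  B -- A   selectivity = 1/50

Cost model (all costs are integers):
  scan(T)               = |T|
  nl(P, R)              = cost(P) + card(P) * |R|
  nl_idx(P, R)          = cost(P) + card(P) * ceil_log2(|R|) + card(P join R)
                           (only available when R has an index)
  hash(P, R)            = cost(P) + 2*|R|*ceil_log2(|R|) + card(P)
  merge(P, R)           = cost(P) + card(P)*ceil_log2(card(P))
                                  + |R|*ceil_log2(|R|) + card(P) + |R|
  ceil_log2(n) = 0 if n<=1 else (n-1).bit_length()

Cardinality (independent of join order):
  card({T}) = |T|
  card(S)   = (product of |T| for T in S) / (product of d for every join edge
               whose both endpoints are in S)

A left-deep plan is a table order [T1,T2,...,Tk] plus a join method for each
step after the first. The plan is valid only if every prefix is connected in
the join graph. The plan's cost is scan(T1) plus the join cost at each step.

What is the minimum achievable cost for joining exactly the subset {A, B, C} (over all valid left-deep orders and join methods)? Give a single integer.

Selinger DP over subsets of {A,B,C}:
  {C}: scan cost=150, card=150
  {B}: scan cost=250, card=250
  {A}: scan cost=250, card=250
  {BC}: card=3750; try (C,hash)→2900, (B,merge)→3750, (C,merge)→3850, (B,hash)→4300, (B,nl)→37650, (C,nl)→37750; best=2900 via (C,hash)
  {AC}: card=300; try (A,nl_idx)→1650, (C,hash)→2900, (A,merge)→3750, (C,merge)→3850, (A,hash)→4300, (A,nl)→37650 …(+1); best=1650 via (A,nl_idx)
  {AB}: card=1250; try (A,nl_idx)→3500, (B,hash)→4500, (A,hash)→4500, (B,merge)→4750, (A,merge)→4750, (B,nl)→62750 …(+1); best=3500 via (A,nl_idx)
  {ABC}: card=150; try (B,hash)→5950, (B,merge)→6900, (C,hash)→7150, (A,hash)→10650, (C,merge)→19850, (A,nl_idx)→33050 …(+4); best=5950 via (B,hash)

5950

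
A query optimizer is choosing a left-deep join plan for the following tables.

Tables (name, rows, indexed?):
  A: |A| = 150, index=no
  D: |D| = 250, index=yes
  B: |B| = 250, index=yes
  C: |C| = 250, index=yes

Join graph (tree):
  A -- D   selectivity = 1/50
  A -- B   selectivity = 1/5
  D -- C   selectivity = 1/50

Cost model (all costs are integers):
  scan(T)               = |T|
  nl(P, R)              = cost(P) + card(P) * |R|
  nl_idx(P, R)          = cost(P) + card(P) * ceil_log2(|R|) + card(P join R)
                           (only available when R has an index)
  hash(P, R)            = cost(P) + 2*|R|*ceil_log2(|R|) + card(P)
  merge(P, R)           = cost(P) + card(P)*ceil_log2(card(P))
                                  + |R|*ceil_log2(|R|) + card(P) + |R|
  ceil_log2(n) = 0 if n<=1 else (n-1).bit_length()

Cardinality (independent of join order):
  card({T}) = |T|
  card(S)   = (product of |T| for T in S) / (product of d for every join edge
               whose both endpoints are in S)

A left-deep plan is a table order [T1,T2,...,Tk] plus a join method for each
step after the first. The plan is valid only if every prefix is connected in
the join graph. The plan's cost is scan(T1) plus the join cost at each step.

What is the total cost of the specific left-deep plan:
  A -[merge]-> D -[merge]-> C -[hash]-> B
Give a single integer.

step 1: scan A: cost=150, card=150
step 2: join D via merge
    card(P join D) = 150*250/(50) = 750
    cost = 150 + 150*8 + 250*8 + 150 + 250 = 3750
step 3: join C via merge
    card(P join C) = 750*250/(50) = 3750
    cost = 3750 + 750*10 + 250*8 + 750 + 250 = 14250
step 4: join B via hash
    card(P join B) = 3750*250/(5) = 187500
    cost = 14250 + 2*250*8 + 3750 = 22000

22000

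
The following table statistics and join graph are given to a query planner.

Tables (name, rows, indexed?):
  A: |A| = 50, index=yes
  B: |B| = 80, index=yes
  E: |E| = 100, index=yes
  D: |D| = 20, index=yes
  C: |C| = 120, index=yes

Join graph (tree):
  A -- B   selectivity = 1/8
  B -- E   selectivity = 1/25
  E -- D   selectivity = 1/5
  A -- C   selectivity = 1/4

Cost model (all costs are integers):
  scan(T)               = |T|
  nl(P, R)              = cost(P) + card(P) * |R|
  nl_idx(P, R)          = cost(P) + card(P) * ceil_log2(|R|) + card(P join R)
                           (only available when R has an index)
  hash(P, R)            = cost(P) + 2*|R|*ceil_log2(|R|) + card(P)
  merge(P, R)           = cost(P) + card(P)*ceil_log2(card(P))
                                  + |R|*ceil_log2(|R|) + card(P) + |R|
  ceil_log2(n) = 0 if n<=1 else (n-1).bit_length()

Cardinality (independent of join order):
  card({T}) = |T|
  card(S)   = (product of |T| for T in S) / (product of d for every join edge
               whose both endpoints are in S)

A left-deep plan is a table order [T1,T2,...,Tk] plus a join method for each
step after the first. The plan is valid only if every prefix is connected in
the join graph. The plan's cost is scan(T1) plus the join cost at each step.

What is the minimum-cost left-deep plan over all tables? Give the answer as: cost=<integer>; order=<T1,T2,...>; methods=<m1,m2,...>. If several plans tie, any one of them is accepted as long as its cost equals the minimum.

Selinger DP (subsets sized 1..n):
  {A}: scan cost=50, card=50
  {B}: scan cost=80, card=80
  {E}: scan cost=100, card=100
  {D}: scan cost=20, card=20
  {C}: scan cost=120, card=120
  {AB}: card=500; try (A,hash)→760, (B,nl_idx)→900, (B,merge)→1040, (A,nl_idx)→1060, (A,merge)→1070, (B,hash)→1220 …(+2); best=760 via (A,hash)
  {AC}: card=1500; try (A,hash)→840, (C,merge)→1360, (A,merge)→1430, (C,hash)→1780, (C,nl_idx)→1900, (A,nl_idx)→2340 …(+2); best=840 via (A,hash)
  {BE}: card=320; try (E,nl_idx)→960, (B,nl_idx)→1120, (B,hash)→1320, (E,merge)→1520, (B,merge)→1540, (E,hash)→1560 …(+2); best=960 via (E,nl_idx)
  {DE}: card=400; try (D,hash)→400, (E,nl_idx)→560, (E,merge)→940, (D,nl_idx)→1000, (D,merge)→1020, (E,hash)→1440 …(+2); best=400 via (D,hash)
  {ABE}: card=2000; try (A,hash)→1880, (E,hash)→2660, (A,merge)→4510, (A,nl_idx)→4880, (E,nl_idx)→6260, (E,merge)→6560 …(+2); best=1880 via (A,hash)
  {ABC}: card=15000; try (C,hash)→2940, (B,hash)→3460, (C,merge)→6720, (C,nl_idx)→19260, (B,merge)→19480, (B,nl_idx)→26340 …(+2); best=2940 via (C,hash)
  {BDE}: card=1280; try (D,hash)→1480, (B,hash)→1920, (D,nl_idx)→3840, (D,merge)→4280, (B,nl_idx)→4480, (B,merge)→5040 …(+2); best=1480 via (D,hash)
  {ABDE}: card=8000; try (A,hash)→3360, (D,hash)→4080, (A,nl_idx)→17160, (A,merge)→17190, (D,nl_idx)→19880, (D,merge)→26000 …(+2); best=3360 via (A,hash)
  {ABCE}: card=60000; try (C,hash)→5560, (E,hash)→19340, (C,merge)→26840, (C,nl_idx)→75880, (E,nl_idx)→167940, (E,merge)→228740 …(+2); best=5560 via (C,hash)
  {ABCDE}: card=240000; try (C,hash)→13040, (D,hash)→65760, (C,merge)→116320, (C,nl_idx)→299360, (D,nl_idx)→545560, (C,nl)→963360 …(+2); best=13040 via (C,hash)

cost=13040; order=B,E,D,A,C; methods=nl_idx,hash,hash,hash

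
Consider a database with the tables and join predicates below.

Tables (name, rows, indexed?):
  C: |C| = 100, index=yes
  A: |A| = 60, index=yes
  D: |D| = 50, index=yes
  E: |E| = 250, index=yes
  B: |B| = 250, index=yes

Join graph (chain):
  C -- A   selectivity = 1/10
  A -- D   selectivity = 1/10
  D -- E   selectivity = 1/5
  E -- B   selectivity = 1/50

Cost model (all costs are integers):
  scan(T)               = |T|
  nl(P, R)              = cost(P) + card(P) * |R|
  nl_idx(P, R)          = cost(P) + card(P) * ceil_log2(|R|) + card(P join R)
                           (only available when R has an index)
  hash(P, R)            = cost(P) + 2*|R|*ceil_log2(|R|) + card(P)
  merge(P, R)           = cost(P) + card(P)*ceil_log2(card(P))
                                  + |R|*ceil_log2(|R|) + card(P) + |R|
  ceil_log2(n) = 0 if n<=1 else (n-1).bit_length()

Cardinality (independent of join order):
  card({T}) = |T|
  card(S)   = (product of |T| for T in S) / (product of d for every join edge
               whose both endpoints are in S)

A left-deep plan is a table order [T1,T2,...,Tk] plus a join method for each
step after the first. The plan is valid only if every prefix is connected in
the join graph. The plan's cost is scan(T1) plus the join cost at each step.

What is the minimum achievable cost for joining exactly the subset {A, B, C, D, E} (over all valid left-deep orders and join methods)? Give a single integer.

94970

Selinger DP over subsets of {A,B,C,D,E}:
  {C}: scan cost=100, card=100
  {A}: scan cost=60, card=60
  {D}: scan cost=50, card=50
  {E}: scan cost=250, card=250
  {B}: scan cost=250, card=250
  {AC}: card=600; try (A,hash)→920, (C,nl_idx)→1080, (C,merge)→1280, (A,nl_idx)→1300, (A,merge)→1320, (C,hash)→1520 …(+2); best=920 via (A,hash)
  {AD}: card=300; try (A,nl_idx)→650, (D,hash)→720, (D,nl_idx)→720, (A,hash)→820, (A,merge)→820, (D,merge)→830 …(+2); best=650 via (A,nl_idx)
  {DE}: card=2500; try (D,hash)→1100, (E,merge)→2650, (D,merge)→2850, (E,nl_idx)→2950, (E,hash)→4100, (D,nl_idx)→4250 …(+2); best=1100 via (D,hash)
  {BE}: card=1250; try (E,nl_idx)→3500, (B,nl_idx)→3500, (E,hash)→4500, (B,hash)→4500, (E,merge)→4750, (B,merge)→4750 …(+2); best=3500 via (E,nl_idx)
  {ACD}: card=3000; try (D,hash)→2120, (C,hash)→2350, (C,merge)→4450, (C,nl_idx)→5750, (D,nl_idx)→7520, (D,merge)→7870 …(+2); best=2120 via (D,hash)
  {ADE}: card=15000; try (A,hash)→4320, (E,hash)→4950, (E,merge)→5900, (E,nl_idx)→18050, (A,nl_idx)→31100, (A,merge)→34020 …(+2); best=4320 via (A,hash)
  {BDE}: card=12500; try (D,hash)→5350, (B,hash)→7600, (D,merge)→18850, (D,nl_idx)→23500, (B,nl_idx)→33600, (B,merge)→35850 …(+2); best=5350 via (D,hash)
  {ACDE}: card=150000; try (E,hash)→9120, (C,hash)→20720, (E,merge)→43370, (E,nl_idx)→176120, (C,merge)→230120, (C,nl_idx)→259320 …(+2); best=9120 via (E,hash)
  {ABDE}: card=75000; try (A,hash)→18570, (B,hash)→23320, (A,nl_idx)→155350, (A,merge)→193270, (B,nl_idx)→199320, (B,merge)→231570 …(+2); best=18570 via (A,hash)
  {ABCDE}: card=750000; try (C,hash)→94970, (B,hash)→163120, (C,nl_idx)→1293570, (C,merge)→1369370, (B,nl_idx)→1959120, (B,merge)→2861370 …(+2); best=94970 via (C,hash)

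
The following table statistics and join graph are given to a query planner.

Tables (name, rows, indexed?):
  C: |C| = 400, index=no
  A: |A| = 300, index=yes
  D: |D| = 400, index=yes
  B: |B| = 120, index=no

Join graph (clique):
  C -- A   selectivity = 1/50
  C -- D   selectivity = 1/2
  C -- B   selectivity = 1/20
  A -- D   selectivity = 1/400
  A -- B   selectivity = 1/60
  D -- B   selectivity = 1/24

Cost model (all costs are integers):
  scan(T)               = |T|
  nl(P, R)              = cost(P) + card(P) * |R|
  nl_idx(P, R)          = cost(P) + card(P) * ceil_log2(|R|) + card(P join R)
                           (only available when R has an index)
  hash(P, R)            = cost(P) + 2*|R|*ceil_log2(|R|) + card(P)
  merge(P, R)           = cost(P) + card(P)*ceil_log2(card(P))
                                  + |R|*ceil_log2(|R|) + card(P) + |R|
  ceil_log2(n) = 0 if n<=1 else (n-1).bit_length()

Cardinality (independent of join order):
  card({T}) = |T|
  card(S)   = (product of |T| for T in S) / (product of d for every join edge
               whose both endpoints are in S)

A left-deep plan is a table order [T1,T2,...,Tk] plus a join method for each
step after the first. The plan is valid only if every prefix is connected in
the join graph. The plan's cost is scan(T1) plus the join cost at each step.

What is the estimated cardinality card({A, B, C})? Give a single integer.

Tables in S: A(300), B(120), C(400)
Edges inside S: C-A(d=50), C-B(d=20), A-B(d=60)
numerator = 300 * 120 * 400 = 14400000
denominator = 50 * 20 * 60 = 60000
card(S) = 14400000 / 60000 = 240

240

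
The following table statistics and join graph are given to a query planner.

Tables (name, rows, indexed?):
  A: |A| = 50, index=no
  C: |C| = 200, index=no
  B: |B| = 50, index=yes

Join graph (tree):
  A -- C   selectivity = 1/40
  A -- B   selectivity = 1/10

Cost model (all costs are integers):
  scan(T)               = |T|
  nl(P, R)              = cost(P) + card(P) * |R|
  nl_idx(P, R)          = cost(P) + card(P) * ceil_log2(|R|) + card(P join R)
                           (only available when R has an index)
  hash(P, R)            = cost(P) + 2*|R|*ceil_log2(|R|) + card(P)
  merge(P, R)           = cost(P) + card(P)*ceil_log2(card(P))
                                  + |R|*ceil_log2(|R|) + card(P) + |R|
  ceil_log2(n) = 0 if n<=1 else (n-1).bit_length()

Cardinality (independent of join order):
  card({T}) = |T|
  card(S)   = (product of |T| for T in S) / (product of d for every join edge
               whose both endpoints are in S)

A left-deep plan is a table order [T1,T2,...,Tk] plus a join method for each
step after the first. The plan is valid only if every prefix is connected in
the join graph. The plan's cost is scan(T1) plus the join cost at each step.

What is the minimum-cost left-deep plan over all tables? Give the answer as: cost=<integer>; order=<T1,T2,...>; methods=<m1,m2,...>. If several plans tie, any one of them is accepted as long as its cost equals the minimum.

cost=1850; order=C,A,B; methods=hash,hash

Selinger DP (subsets sized 1..n):
  {A}: scan cost=50, card=50
  {C}: scan cost=200, card=200
  {B}: scan cost=50, card=50
  {AC}: card=250; try (A,hash)→1000, (C,merge)→2200, (A,merge)→2350, (C,hash)→3300, (C,nl)→10050, (A,nl)→10200; best=1000 via (A,hash)
  {AB}: card=250; try (B,nl_idx)→600, (B,hash)→700, (A,hash)→700, (B,merge)→750, (A,merge)→750, (B,nl)→2550 …(+1); best=600 via (B,nl_idx)
  {ABC}: card=1250; try (B,hash)→1850, (B,merge)→3600, (B,nl_idx)→3750, (C,hash)→4050, (C,merge)→4650, (B,nl)→13500 …(+1); best=1850 via (B,hash)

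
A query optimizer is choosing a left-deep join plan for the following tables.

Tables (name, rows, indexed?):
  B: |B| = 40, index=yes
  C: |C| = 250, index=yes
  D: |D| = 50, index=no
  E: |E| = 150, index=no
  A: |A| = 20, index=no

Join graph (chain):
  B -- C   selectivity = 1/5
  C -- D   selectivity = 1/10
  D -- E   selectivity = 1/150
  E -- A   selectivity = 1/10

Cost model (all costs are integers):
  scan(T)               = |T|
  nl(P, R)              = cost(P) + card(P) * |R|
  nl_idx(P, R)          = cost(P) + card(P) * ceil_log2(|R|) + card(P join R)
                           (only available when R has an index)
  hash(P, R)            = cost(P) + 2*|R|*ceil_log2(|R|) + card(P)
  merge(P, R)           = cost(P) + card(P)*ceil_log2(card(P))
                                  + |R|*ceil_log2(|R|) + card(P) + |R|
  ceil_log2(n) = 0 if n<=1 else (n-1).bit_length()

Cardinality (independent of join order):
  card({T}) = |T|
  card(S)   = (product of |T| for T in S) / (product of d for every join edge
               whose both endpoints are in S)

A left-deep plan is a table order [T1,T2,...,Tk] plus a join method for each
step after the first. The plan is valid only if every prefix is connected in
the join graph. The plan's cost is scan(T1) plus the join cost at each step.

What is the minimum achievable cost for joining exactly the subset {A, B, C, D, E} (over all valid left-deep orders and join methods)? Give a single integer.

Selinger DP over subsets of {A,B,C,D,E}:
  {B}: scan cost=40, card=40
  {C}: scan cost=250, card=250
  {D}: scan cost=50, card=50
  {E}: scan cost=150, card=150
  {A}: scan cost=20, card=20
  {BC}: card=2000; try (B,hash)→980, (C,nl_idx)→2360, (C,merge)→2570, (B,merge)→2780, (B,nl_idx)→3750, (C,hash)→4080 …(+2); best=980 via (B,hash)
  {CD}: card=1250; try (D,hash)→1100, (C,nl_idx)→1700, (C,merge)→2650, (D,merge)→2850, (C,hash)→4100, (C,nl)→12550 …(+1); best=1100 via (D,hash)
  {DE}: card=50; try (D,hash)→900, (E,merge)→1750, (D,merge)→1850, (E,hash)→2500, (E,nl)→7550, (D,nl)→7650; best=900 via (D,hash)
  {AE}: card=300; try (A,hash)→500, (E,merge)→1490, (A,merge)→1620, (E,hash)→2440, (E,nl)→3020, (A,nl)→3150; best=500 via (A,hash)
  {BCD}: card=10000; try (B,hash)→2830, (D,hash)→3580, (B,merge)→16380, (B,nl_idx)→18600, (D,merge)→25330, (B,nl)→51100 …(+1); best=2830 via (B,hash)
  {CDE}: card=1250; try (C,nl_idx)→2550, (C,merge)→3500, (E,hash)→4750, (C,hash)→4950, (C,nl)→13400, (E,merge)→17450 …(+1); best=2550 via (C,nl_idx)
  {ADE}: card=100; try (A,hash)→1150, (A,merge)→1370, (D,hash)→1400, (A,nl)→1900, (D,merge)→3850, (D,nl)→15500; best=1150 via (A,hash)
  {BCDE}: card=10000; try (B,hash)→4280, (E,hash)→15230, (B,merge)→17830, (B,nl_idx)→20050, (B,nl)→52550, (E,merge)→154180 …(+1); best=4280 via (B,hash)
  {ACDE}: card=2500; try (A,hash)→4000, (C,merge)→4200, (C,nl_idx)→4450, (C,hash)→5250, (A,merge)→17670, (C,nl)→26150 …(+1); best=4000 via (A,hash)
  {ABCDE}: card=20000; try (B,hash)→6980, (A,hash)→14480, (B,merge)→36780, (B,nl_idx)→39000, (B,nl)→104000, (A,merge)→154400 …(+1); best=6980 via (B,hash)

6980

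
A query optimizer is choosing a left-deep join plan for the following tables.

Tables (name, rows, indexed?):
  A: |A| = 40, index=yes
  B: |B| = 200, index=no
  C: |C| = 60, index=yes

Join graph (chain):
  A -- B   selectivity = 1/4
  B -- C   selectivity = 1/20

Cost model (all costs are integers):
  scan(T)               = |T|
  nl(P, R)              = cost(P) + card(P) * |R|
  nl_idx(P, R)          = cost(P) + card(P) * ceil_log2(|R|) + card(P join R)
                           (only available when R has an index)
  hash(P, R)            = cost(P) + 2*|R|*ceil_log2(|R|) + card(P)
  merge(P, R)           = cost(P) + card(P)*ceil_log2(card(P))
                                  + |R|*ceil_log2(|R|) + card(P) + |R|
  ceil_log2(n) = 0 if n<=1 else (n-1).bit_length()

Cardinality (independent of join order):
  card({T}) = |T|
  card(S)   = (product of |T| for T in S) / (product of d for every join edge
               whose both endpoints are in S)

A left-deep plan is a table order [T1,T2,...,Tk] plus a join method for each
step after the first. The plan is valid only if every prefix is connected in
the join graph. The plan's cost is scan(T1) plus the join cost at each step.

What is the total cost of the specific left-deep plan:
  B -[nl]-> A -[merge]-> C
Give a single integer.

32620

step 1: scan B: cost=200, card=200
step 2: join A via nl
    card(P join A) = 200*40/(4) = 2000
    cost = 200 + 200*40 = 8200
step 3: join C via merge
    card(P join C) = 2000*60/(20) = 6000
    cost = 8200 + 2000*11 + 60*6 + 2000 + 60 = 32620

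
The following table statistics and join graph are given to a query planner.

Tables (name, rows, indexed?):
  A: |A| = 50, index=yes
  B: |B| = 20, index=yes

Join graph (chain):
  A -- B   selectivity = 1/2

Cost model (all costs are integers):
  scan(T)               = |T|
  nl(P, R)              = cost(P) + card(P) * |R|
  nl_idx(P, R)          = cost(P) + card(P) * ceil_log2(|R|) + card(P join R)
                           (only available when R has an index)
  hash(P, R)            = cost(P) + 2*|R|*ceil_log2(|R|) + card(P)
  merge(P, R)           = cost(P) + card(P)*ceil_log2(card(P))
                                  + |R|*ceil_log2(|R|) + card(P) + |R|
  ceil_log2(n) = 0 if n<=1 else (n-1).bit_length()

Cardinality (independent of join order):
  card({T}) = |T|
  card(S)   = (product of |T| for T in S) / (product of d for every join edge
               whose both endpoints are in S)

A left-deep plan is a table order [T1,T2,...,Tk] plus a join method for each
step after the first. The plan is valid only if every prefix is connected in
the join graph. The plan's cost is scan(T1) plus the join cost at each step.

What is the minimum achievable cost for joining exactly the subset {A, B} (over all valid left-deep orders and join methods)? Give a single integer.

Selinger DP over subsets of {A,B}:
  {A}: scan cost=50, card=50
  {B}: scan cost=20, card=20
  {AB}: card=500; try (B,hash)→300, (A,merge)→490, (B,merge)→520, (A,hash)→640, (A,nl_idx)→640, (B,nl_idx)→800 …(+2); best=300 via (B,hash)

300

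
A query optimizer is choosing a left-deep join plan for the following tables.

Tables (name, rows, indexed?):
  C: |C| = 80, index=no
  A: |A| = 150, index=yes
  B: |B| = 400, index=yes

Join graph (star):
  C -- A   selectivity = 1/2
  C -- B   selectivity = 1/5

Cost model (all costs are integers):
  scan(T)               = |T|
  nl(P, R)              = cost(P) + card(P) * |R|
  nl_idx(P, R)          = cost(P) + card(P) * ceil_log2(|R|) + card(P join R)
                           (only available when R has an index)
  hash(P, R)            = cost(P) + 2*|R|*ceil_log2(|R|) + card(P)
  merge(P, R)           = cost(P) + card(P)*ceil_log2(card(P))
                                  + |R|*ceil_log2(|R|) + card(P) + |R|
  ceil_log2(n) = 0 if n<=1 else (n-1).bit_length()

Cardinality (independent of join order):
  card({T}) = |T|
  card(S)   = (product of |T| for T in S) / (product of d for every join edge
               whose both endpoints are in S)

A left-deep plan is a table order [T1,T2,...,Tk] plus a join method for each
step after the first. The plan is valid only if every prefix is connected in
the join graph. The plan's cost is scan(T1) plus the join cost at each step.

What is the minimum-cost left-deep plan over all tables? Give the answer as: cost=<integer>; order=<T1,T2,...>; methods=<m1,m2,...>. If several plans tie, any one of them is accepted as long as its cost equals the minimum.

cost=10720; order=B,C,A; methods=hash,hash

Selinger DP (subsets sized 1..n):
  {C}: scan cost=80, card=80
  {A}: scan cost=150, card=150
  {B}: scan cost=400, card=400
  {AC}: card=6000; try (C,hash)→1420, (A,merge)→2070, (C,merge)→2140, (A,hash)→2560, (A,nl_idx)→6720, (A,nl)→12080 …(+1); best=1420 via (C,hash)
  {BC}: card=6400; try (C,hash)→1920, (B,merge)→4720, (C,merge)→5040, (B,nl_idx)→7200, (B,hash)→7360, (B,nl)→32080 …(+1); best=1920 via (C,hash)
  {ABC}: card=480000; try (A,hash)→10720, (B,hash)→14620, (B,merge)→89420, (A,merge)→92870, (A,nl_idx)→533120, (B,nl_idx)→535420 …(+2); best=10720 via (A,hash)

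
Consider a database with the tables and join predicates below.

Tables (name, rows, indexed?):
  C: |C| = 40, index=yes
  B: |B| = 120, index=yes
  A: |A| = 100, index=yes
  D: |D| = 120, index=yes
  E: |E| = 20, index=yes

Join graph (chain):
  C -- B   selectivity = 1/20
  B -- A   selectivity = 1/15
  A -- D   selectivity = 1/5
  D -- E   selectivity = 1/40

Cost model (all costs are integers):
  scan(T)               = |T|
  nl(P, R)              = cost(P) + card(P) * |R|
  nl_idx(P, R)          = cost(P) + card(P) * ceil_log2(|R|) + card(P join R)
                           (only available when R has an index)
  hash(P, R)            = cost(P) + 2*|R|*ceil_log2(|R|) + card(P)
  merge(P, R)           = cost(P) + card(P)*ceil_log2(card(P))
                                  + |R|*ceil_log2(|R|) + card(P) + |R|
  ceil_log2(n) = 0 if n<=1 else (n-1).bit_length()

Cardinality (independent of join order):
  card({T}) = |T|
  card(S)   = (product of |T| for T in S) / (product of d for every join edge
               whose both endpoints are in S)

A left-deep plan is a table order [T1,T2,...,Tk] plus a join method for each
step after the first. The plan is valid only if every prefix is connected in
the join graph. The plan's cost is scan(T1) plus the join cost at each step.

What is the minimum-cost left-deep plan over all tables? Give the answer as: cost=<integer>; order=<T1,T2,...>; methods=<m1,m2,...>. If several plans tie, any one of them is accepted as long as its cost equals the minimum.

Selinger DP (subsets sized 1..n):
  {C}: scan cost=40, card=40
  {B}: scan cost=120, card=120
  {A}: scan cost=100, card=100
  {D}: scan cost=120, card=120
  {E}: scan cost=20, card=20
  {BC}: card=240; try (B,nl_idx)→560, (C,hash)→720, (C,nl_idx)→1080, (B,merge)→1280, (C,merge)→1360, (B,hash)→1760 …(+2); best=560 via (B,nl_idx)
  {AB}: card=800; try (B,nl_idx)→1600, (A,hash)→1640, (A,nl_idx)→1760, (B,merge)→1860, (B,hash)→1880, (A,merge)→1880 …(+2); best=1600 via (B,nl_idx)
  {AD}: card=2400; try (A,hash)→1640, (D,merge)→1860, (D,hash)→1880, (A,merge)→1880, (D,nl_idx)→3200, (A,nl_idx)→3360 …(+2); best=1640 via (A,hash)
  {DE}: card=60; try (D,nl_idx)→220, (E,hash)→440, (E,nl_idx)→780, (D,merge)→1100, (E,merge)→1200, (D,hash)→1720 …(+2); best=220 via (D,nl_idx)
  {ABC}: card=1600; try (A,hash)→2200, (C,hash)→2880, (A,merge)→3520, (A,nl_idx)→3840, (C,nl_idx)→8000, (C,merge)→10680 …(+2); best=2200 via (A,hash)
  {ABD}: card=19200; try (D,hash)→4080, (B,hash)→5720, (D,merge)→11360, (D,nl_idx)→26400, (B,merge)→33800, (B,nl_idx)→37640 …(+2); best=4080 via (D,hash)
  {ADE}: card=1200; try (A,merge)→1440, (A,hash)→1680, (A,nl_idx)→1840, (E,hash)→4240, (A,nl)→6220, (E,nl_idx)→14840 …(+2); best=1440 via (A,merge)
  {ABCD}: card=38400; try (D,hash)→5480, (D,merge)→22360, (C,hash)→23760, (D,nl_idx)→51800, (C,nl_idx)→157680, (D,nl)→194200 …(+2); best=5480 via (D,hash)
  {ABDE}: card=9600; try (B,hash)→4320, (B,merge)→16800, (B,nl_idx)→19440, (E,hash)→23480, (E,nl_idx)→109680, (B,nl)→145440 …(+2); best=4320 via (B,hash)
  {ABCDE}: card=19200; try (C,hash)→14400, (E,hash)→44080, (C,nl_idx)→81120, (C,merge)→148600, (E,nl_idx)→216680, (C,nl)→388320 …(+2); best=14400 via (C,hash)

cost=14400; order=E,D,A,B,C; methods=nl_idx,merge,hash,hash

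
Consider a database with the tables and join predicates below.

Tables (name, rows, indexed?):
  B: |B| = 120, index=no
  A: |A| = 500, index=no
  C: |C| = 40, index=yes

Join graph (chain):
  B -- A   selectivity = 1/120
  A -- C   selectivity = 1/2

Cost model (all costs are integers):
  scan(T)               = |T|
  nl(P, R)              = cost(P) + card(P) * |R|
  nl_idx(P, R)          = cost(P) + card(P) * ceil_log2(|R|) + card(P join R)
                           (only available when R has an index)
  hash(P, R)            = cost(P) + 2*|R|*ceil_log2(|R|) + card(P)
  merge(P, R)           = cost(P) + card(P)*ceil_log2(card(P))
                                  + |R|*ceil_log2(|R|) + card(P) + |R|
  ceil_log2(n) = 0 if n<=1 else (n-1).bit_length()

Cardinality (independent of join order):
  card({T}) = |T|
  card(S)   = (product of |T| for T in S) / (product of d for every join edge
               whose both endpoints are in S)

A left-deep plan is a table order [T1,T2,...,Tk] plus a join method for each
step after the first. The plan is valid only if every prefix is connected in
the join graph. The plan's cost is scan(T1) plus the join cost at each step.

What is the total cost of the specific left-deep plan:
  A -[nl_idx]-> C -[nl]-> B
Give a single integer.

step 1: scan A: cost=500, card=500
step 2: join C via nl_idx
    card(P join C) = 500*40/(2) = 10000
    cost = 500 + 500*6 + 10000 = 13500
step 3: join B via nl
    card(P join B) = 10000*120/(120) = 10000
    cost = 13500 + 10000*120 = 1213500

1213500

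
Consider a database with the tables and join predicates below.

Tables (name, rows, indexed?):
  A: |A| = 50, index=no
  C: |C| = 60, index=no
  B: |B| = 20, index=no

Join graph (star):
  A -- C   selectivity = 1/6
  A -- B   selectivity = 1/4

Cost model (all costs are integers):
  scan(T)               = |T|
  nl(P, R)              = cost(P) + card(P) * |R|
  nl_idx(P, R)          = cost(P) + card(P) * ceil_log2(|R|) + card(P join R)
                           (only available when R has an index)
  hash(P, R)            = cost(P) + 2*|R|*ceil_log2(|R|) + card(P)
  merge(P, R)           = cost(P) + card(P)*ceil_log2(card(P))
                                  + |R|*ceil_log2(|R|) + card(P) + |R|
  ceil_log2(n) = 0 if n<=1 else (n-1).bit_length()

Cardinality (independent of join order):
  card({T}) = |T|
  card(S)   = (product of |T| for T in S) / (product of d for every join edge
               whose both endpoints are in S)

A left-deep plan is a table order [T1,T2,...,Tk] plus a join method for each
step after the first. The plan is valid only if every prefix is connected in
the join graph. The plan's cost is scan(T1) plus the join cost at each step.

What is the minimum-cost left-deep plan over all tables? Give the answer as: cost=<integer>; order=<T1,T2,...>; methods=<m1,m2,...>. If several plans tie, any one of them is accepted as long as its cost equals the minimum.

Selinger DP (subsets sized 1..n):
  {A}: scan cost=50, card=50
  {C}: scan cost=60, card=60
  {B}: scan cost=20, card=20
  {AC}: card=500; try (A,hash)→720, (C,hash)→820, (C,merge)→820, (A,merge)→830, (C,nl)→3050, (A,nl)→3060; best=720 via (A,hash)
  {AB}: card=250; try (B,hash)→300, (A,merge)→490, (B,merge)→520, (A,hash)→640, (A,nl)→1020, (B,nl)→1050; best=300 via (B,hash)
  {ABC}: card=2500; try (C,hash)→1270, (B,hash)→1420, (C,merge)→2970, (B,merge)→5840, (B,nl)→10720, (C,nl)→15300; best=1270 via (C,hash)

cost=1270; order=A,B,C; methods=hash,hash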